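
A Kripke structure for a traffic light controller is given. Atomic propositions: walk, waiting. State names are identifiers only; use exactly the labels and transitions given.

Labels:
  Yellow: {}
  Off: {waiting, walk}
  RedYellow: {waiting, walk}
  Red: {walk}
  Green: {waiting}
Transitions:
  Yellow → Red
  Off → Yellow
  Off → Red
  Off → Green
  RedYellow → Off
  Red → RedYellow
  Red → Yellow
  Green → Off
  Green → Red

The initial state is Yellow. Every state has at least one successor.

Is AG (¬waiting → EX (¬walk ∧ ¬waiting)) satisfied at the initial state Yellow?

Does not hold

States satisfying ¬waiting → EX (¬walk ∧ ¬waiting): {Off, RedYellow, Red, Green}.
States satisfying AG (¬waiting → EX (¬walk ∧ ¬waiting)): ∅.
Yellow is reachable from Yellow and violates ¬waiting → EX (¬walk ∧ ¬waiting), so AG fails at Yellow.
Yellow ∉ Sat(AG (¬waiting → EX (¬walk ∧ ¬waiting))).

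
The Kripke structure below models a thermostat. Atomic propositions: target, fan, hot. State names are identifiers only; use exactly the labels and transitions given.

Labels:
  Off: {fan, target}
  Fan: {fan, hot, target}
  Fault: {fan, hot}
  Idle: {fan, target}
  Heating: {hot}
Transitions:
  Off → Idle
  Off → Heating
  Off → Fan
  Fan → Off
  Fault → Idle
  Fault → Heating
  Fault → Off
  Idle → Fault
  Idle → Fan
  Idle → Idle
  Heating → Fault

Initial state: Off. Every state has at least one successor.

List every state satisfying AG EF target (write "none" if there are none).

{Off, Fan, Fault, Idle, Heating}

States satisfying EF target: {Off, Fan, Fault, Idle, Heating}.
States satisfying AG EF target: {Off, Fan, Fault, Idle, Heating}.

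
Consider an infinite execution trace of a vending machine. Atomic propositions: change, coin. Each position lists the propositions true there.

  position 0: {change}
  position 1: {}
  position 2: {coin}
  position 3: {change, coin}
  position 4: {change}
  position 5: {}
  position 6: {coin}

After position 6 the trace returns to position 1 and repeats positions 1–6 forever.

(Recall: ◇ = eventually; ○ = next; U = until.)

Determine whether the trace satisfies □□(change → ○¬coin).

Yes

□(change → ○¬coin) holds at every position 0..6, and those are all positions ever visited, so □□(change → ○¬coin) holds.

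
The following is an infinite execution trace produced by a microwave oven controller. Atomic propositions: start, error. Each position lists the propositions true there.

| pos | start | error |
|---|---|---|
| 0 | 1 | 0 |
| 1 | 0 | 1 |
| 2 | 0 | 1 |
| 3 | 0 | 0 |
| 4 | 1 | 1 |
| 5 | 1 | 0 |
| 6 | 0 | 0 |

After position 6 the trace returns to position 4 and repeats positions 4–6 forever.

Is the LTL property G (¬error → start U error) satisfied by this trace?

¬error → start U error must hold at every position from 0 onward. It fails at position 3, so G (¬error → start U error) is false.
Positions where ¬error holds: 0, 3, 5, 6.
Check start U error at each: 0→ok, 3→fails, 5→fails, 6→fails.

Does not hold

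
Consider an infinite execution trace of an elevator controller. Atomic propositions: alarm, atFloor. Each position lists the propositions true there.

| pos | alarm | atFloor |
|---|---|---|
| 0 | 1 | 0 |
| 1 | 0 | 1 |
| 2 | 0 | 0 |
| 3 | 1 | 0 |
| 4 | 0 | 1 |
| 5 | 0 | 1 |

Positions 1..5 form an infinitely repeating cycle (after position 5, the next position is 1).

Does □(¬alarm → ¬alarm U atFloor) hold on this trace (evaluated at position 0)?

¬alarm → ¬alarm U atFloor must hold at every position from 0 onward. It fails at position 2, so □(¬alarm → ¬alarm U atFloor) is false.
Positions where ¬alarm holds: 1, 2, 4, 5.
Check ¬alarm U atFloor at each: 1→ok, 2→fails, 4→ok, 5→ok.

No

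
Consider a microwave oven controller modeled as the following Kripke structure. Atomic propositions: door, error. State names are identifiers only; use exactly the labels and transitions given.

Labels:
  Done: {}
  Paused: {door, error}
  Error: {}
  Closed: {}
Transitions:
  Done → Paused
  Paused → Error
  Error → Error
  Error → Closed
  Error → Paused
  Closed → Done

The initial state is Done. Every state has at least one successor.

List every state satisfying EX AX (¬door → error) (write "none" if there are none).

States satisfying AX (¬door → error): {Done}.
States satisfying EX AX (¬door → error): {Closed}.

{Closed}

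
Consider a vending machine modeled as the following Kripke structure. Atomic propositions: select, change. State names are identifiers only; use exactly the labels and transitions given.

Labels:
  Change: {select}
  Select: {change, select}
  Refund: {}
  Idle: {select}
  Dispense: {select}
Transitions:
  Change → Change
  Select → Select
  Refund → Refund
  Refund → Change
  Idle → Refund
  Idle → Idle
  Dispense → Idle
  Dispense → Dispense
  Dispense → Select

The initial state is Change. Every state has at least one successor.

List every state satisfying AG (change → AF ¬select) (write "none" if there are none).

States satisfying change → AF ¬select: {Change, Refund, Idle, Dispense}.
States satisfying AG (change → AF ¬select): {Change, Refund, Idle}.

{Change, Refund, Idle}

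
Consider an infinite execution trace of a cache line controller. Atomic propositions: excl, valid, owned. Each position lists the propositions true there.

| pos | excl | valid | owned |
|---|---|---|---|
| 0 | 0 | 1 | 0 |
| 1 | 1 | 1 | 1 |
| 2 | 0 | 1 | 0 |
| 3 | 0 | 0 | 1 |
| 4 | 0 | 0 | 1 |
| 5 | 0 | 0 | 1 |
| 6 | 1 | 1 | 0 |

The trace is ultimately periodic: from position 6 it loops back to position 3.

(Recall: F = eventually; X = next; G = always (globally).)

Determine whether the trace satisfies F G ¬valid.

G ¬valid is false at every position 0..6, so it never becomes true and F G ¬valid fails.

No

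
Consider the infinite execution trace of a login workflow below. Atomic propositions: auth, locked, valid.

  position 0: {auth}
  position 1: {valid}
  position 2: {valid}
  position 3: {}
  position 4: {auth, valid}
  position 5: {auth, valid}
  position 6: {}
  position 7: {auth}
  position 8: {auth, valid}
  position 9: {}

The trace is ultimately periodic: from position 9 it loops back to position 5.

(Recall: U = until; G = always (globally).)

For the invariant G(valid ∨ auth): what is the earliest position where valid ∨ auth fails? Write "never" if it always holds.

Check valid ∨ auth at each position in order: 0 ✓, 1 ✓, 2 ✓.
At position 3 the labels are {}, so valid ∨ auth is false there. This is the first violation.

3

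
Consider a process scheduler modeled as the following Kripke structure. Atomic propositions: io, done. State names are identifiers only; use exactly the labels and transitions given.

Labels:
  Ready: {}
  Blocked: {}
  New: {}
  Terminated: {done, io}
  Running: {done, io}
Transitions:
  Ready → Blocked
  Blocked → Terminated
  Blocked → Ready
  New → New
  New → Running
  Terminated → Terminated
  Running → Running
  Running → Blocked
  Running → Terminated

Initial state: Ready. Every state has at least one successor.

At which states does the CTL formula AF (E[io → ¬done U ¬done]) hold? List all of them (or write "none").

States satisfying E[io → ¬done U ¬done]: {Ready, Blocked, New}.
States satisfying AF (E[io → ¬done U ¬done]): {Ready, Blocked, New}.

{Ready, Blocked, New}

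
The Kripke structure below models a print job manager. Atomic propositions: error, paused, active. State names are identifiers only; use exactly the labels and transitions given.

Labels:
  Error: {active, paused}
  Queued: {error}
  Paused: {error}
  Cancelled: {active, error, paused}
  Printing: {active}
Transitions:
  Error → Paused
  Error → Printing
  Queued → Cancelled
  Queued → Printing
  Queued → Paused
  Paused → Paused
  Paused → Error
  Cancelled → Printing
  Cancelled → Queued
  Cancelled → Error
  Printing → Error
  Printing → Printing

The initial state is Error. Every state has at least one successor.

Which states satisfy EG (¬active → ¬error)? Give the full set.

{Error, Cancelled, Printing}

States satisfying ¬active → ¬error: {Error, Cancelled, Printing}.
States satisfying EG (¬active → ¬error): {Error, Cancelled, Printing}.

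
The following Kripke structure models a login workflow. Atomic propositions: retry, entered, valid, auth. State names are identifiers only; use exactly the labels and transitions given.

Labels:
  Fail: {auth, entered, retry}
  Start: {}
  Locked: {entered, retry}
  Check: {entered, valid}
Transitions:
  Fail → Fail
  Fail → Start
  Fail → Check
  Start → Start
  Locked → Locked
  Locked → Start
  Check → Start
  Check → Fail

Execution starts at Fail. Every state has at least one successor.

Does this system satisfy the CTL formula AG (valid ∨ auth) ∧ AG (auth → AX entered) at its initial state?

Does not hold

States satisfying valid ∨ auth: {Fail, Check}.
States satisfying AG (valid ∨ auth): ∅.
States satisfying auth → AX entered: {Start, Locked, Check}.
States satisfying AG (auth → AX entered): {Start, Locked}.
States satisfying AG (valid ∨ auth) ∧ AG (auth → AX entered): ∅.
Fail ∉ Sat(AG (valid ∨ auth) ∧ AG (auth → AX entered)).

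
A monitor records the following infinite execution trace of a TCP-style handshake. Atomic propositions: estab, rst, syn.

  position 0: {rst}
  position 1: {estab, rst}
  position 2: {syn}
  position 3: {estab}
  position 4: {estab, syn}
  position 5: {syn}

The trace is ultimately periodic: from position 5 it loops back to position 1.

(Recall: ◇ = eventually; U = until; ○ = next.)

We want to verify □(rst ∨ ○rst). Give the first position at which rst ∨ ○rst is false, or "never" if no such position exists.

2

Check rst ∨ ○rst at each position in order: 0 ✓, 1 ✓.
At position 2 the labels are {syn} and the next position 3 has {estab}, so rst ∨ ○rst is false there. This is the first violation.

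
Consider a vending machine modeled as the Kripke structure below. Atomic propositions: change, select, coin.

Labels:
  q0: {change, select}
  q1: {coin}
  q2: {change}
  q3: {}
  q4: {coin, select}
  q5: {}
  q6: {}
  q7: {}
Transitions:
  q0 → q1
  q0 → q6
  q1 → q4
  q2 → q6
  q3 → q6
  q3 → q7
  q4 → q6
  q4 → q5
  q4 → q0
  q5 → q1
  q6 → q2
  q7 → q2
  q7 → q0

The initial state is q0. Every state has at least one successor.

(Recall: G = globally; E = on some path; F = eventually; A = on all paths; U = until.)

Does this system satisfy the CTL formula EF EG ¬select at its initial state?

Satisfied

States satisfying EG ¬select: {q2, q3, q6, q7}.
States satisfying EF EG ¬select: {q0, q1, q2, q3, q4, q5, q6, q7}.
Some path from q0 reaches a state where EG ¬select holds.
q0 ∈ Sat(EF EG ¬select).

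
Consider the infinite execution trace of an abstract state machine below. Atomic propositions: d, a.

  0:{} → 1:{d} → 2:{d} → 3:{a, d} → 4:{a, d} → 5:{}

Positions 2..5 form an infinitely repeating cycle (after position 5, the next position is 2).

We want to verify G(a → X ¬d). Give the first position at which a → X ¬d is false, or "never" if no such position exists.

3

Check a → X ¬d at each position in order: 0 ✓, 1 ✓, 2 ✓.
At position 3 the labels are {a, d} and the next position 4 has {a, d}, so a → X ¬d is false there. This is the first violation.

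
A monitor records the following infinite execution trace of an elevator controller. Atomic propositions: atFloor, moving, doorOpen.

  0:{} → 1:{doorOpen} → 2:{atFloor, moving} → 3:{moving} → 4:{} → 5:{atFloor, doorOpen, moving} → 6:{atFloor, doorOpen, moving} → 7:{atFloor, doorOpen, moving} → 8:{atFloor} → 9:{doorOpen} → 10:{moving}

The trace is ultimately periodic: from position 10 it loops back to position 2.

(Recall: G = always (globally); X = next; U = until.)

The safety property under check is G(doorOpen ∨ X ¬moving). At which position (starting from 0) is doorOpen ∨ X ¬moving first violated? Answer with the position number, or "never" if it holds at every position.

2

Check doorOpen ∨ X ¬moving at each position in order: 0 ✓, 1 ✓.
At position 2 the labels are {atFloor, moving} and the next position 3 has {moving}, so doorOpen ∨ X ¬moving is false there. This is the first violation.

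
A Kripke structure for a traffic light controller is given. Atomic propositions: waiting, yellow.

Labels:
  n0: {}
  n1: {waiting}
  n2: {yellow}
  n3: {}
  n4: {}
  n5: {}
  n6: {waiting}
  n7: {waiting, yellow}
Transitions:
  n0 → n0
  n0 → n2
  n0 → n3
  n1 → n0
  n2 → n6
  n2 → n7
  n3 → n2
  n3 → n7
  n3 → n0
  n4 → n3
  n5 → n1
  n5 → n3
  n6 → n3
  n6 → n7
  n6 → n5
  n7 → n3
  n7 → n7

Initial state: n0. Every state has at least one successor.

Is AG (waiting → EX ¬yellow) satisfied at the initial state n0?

Satisfied

States satisfying waiting → EX ¬yellow: {n0, n1, n2, n3, n4, n5, n6, n7}.
States satisfying AG (waiting → EX ¬yellow): {n0, n1, n2, n3, n4, n5, n6, n7}.
Every state reachable from n0 satisfies waiting → EX ¬yellow.
n0 ∈ Sat(AG (waiting → EX ¬yellow)).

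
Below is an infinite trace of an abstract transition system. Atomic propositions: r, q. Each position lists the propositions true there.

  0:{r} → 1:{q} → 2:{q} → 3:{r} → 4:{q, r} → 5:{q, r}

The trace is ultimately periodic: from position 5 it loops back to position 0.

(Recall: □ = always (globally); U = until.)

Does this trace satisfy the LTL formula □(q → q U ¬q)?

q → q U ¬q holds at every position 0..5, and those are all positions ever visited, so □(q → q U ¬q) holds.
Positions where q holds: 1, 2, 4, 5.
Check q U ¬q at each: 1→ok, 2→ok, 4→ok, 5→ok.

Holds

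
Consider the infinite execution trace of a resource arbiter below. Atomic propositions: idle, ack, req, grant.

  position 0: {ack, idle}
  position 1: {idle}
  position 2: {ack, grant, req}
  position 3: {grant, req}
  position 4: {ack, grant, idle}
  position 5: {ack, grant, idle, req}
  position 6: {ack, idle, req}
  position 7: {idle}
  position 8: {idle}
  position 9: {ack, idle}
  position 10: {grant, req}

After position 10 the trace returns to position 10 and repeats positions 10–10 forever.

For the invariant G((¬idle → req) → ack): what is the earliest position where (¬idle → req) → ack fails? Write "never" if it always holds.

1

Check (¬idle → req) → ack at each position in order: 0 ✓.
At position 1 the labels are {idle}, so (¬idle → req) → ack is false there. This is the first violation.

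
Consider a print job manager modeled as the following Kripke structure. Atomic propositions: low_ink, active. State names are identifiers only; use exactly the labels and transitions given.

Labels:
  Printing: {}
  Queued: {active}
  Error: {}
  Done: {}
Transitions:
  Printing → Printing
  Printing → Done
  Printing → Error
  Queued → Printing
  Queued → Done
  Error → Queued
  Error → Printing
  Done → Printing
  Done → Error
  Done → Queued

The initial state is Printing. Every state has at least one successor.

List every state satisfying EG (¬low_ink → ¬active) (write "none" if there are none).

States satisfying ¬low_ink → ¬active: {Printing, Error, Done}.
States satisfying EG (¬low_ink → ¬active): {Printing, Error, Done}.

{Printing, Error, Done}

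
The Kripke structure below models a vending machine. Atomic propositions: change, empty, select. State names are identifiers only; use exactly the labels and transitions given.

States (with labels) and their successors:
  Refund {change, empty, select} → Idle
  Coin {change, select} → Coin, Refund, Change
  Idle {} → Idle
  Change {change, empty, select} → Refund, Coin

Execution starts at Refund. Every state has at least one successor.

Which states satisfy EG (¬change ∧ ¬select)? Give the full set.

States satisfying ¬change ∧ ¬select: {Idle}.
States satisfying EG (¬change ∧ ¬select): {Idle}.

{Idle}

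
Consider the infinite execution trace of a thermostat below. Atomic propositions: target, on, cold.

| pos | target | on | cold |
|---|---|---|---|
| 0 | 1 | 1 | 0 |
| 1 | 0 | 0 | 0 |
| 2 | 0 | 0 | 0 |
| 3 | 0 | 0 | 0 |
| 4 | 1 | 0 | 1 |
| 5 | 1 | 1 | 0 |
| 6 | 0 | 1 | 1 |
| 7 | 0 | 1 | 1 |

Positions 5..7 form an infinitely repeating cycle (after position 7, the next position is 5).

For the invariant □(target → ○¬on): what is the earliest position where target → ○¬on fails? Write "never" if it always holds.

Check target → ○¬on at each position in order: 0 ✓, 1 ✓, 2 ✓, 3 ✓.
At position 4 the labels are {cold, target} and the next position 5 has {on, target}, so target → ○¬on is false there. This is the first violation.

4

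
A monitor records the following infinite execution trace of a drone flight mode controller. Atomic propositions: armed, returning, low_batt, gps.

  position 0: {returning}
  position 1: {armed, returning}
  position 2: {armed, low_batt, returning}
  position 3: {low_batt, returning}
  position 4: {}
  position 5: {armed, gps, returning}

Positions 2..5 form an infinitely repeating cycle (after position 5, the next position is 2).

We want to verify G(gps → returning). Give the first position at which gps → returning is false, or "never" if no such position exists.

gps → returning holds at every position 0..5, and those are all the positions the trace ever visits, so the invariant G(gps → returning) is never violated.

never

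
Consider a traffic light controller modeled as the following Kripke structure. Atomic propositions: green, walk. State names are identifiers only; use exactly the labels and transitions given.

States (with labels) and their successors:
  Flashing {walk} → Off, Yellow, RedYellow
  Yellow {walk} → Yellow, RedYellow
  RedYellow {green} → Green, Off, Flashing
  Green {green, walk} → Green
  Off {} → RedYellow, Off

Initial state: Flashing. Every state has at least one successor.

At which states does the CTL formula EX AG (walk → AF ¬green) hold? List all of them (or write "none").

none

States satisfying AG (walk → AF ¬green): ∅.
States satisfying EX AG (walk → AF ¬green): ∅.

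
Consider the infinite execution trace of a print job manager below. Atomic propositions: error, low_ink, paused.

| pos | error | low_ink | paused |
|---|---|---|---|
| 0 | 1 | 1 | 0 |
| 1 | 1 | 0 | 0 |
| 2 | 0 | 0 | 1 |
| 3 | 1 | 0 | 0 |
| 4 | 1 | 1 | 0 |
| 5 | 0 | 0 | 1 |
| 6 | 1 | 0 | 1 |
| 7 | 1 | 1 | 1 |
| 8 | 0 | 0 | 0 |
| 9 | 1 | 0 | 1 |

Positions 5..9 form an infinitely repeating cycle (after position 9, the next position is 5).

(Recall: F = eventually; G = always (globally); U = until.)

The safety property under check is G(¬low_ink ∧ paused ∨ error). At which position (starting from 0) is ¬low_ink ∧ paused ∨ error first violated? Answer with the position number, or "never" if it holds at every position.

Check ¬low_ink ∧ paused ∨ error at each position in order: 0 ✓, 1 ✓, 2 ✓, 3 ✓, 4 ✓, 5 ✓, 6 ✓, 7 ✓.
At position 8 the labels are {}, so ¬low_ink ∧ paused ∨ error is false there. This is the first violation.

8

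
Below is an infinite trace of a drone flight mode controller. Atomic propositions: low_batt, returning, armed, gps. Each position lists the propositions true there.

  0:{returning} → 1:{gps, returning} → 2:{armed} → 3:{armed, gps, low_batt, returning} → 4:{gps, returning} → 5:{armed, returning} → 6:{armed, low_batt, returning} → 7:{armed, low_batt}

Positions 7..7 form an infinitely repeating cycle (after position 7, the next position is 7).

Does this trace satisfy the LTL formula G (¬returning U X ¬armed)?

¬returning U X ¬armed must hold at every position from 0 onward. It fails at position 1, so G (¬returning U X ¬armed) is false.

No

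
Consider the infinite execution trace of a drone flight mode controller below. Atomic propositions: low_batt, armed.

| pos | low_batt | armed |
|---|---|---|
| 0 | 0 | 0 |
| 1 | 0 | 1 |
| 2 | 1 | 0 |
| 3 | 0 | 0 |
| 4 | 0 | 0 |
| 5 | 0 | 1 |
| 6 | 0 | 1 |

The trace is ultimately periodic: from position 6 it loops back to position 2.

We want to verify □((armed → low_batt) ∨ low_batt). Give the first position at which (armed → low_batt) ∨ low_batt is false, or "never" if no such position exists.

1

Check (armed → low_batt) ∨ low_batt at each position in order: 0 ✓.
At position 1 the labels are {armed}, so (armed → low_batt) ∨ low_batt is false there. This is the first violation.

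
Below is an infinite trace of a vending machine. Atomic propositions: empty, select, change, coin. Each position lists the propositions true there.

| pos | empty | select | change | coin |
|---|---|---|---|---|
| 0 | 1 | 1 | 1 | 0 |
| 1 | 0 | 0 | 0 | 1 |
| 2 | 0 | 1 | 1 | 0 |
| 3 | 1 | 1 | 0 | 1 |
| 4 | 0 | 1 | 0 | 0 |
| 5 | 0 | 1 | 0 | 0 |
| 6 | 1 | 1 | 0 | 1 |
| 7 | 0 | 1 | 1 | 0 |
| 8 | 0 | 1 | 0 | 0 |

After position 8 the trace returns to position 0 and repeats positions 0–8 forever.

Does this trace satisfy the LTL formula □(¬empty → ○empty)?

¬empty → ○empty must hold at every position from 0 onward. It fails at position 1, so □(¬empty → ○empty) is false.
Positions where ¬empty holds: 1, 2, 4, 5, 7, 8.
Check ○empty at each: 1→fails, 2→ok, 4→fails, 5→ok, 7→fails, 8→ok.

Violated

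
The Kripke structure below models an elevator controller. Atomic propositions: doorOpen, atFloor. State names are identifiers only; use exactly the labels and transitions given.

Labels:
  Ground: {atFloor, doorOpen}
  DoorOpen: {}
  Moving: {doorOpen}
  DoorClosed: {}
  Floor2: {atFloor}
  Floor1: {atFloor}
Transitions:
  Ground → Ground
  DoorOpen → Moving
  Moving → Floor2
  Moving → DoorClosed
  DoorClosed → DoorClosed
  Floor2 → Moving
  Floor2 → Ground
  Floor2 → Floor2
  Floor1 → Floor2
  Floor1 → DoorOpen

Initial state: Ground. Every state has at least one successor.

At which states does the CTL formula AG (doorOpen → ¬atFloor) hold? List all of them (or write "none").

{DoorClosed}

States satisfying doorOpen → ¬atFloor: {DoorOpen, Moving, DoorClosed, Floor2, Floor1}.
States satisfying AG (doorOpen → ¬atFloor): {DoorClosed}.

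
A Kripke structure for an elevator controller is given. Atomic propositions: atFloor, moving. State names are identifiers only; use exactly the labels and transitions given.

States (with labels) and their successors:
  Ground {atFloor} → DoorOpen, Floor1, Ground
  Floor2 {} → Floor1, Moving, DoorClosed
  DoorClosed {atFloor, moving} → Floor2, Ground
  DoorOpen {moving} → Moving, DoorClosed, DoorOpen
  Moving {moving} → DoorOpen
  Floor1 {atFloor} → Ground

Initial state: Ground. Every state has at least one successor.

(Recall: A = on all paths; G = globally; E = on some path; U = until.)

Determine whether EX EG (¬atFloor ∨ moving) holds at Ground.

Yes

States satisfying EG (¬atFloor ∨ moving): {Floor2, DoorClosed, DoorOpen, Moving}.
States satisfying EX EG (¬atFloor ∨ moving): {Ground, Floor2, DoorClosed, DoorOpen, Moving}.
Ground ∈ Sat(EX EG (¬atFloor ∨ moving)).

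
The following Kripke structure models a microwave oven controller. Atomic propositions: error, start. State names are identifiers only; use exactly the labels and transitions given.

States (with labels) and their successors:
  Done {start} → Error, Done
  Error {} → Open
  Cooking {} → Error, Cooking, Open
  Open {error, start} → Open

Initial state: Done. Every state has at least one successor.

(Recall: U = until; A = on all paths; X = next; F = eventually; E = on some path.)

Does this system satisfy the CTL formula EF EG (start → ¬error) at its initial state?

States satisfying EG (start → ¬error): {Done, Cooking}.
States satisfying EF EG (start → ¬error): {Done, Cooking}.
Some path from Done reaches a state where EG (start → ¬error) holds.
Done ∈ Sat(EF EG (start → ¬error)).

Satisfied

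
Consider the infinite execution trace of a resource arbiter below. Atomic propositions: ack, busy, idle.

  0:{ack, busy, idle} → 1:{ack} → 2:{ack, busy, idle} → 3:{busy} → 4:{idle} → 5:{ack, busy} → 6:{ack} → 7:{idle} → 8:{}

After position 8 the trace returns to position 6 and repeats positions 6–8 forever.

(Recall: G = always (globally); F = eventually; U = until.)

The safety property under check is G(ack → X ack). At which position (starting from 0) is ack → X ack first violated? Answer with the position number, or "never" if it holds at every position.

2

Check ack → X ack at each position in order: 0 ✓, 1 ✓.
At position 2 the labels are {ack, busy, idle} and the next position 3 has {busy}, so ack → X ack is false there. This is the first violation.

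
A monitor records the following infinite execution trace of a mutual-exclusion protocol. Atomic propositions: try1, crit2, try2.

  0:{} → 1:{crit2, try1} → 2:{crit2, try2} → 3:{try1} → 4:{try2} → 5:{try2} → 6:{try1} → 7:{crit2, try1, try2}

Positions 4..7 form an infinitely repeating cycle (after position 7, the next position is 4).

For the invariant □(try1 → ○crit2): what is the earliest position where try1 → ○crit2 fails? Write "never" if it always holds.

3

Check try1 → ○crit2 at each position in order: 0 ✓, 1 ✓, 2 ✓.
At position 3 the labels are {try1} and the next position 4 has {try2}, so try1 → ○crit2 is false there. This is the first violation.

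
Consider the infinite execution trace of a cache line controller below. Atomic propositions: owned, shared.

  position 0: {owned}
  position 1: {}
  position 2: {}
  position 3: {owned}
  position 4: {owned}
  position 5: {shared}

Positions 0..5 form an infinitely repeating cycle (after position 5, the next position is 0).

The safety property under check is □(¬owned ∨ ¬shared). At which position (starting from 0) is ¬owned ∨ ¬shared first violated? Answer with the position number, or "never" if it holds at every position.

¬owned ∨ ¬shared holds at every position 0..5, and those are all the positions the trace ever visits, so the invariant □(¬owned ∨ ¬shared) is never violated.

never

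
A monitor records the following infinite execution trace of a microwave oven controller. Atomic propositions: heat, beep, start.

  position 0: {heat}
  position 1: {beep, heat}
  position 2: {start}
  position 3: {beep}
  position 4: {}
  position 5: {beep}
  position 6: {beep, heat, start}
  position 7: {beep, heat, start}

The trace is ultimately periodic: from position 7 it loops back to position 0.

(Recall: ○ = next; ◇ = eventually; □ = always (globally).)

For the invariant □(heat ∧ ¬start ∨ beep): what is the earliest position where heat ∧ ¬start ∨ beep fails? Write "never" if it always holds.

Check heat ∧ ¬start ∨ beep at each position in order: 0 ✓, 1 ✓.
At position 2 the labels are {start}, so heat ∧ ¬start ∨ beep is false there. This is the first violation.

2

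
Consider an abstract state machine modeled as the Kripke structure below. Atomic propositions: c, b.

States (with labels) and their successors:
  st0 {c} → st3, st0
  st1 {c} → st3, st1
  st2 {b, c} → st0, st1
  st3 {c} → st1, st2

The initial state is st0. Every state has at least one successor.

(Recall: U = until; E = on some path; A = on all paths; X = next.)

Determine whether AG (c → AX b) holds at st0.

No

States satisfying c → AX b: ∅.
States satisfying AG (c → AX b): ∅.
st0 is reachable from st0 and violates c → AX b, so AG fails at st0.
st0 ∉ Sat(AG (c → AX b)).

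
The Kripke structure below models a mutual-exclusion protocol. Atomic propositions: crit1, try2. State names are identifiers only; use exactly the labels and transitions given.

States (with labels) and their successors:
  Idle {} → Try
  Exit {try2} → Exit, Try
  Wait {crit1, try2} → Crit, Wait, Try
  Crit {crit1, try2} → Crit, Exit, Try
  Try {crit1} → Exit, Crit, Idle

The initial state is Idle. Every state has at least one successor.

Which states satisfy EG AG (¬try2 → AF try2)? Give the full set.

States satisfying AG (¬try2 → AF try2): ∅.
States satisfying EG AG (¬try2 → AF try2): ∅.

none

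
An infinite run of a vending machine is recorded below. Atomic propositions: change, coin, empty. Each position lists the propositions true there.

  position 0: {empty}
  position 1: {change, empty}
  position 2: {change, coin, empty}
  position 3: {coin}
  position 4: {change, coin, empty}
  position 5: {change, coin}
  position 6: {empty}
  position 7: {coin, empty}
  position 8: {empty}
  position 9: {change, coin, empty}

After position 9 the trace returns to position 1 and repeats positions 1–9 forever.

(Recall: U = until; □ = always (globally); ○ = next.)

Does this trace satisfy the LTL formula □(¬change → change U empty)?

Does not hold

¬change → change U empty must hold at every position from 0 onward. It fails at position 3, so □(¬change → change U empty) is false.
Positions where ¬change holds: 0, 3, 6, 7, 8.
Check change U empty at each: 0→ok, 3→fails, 6→ok, 7→ok, 8→ok.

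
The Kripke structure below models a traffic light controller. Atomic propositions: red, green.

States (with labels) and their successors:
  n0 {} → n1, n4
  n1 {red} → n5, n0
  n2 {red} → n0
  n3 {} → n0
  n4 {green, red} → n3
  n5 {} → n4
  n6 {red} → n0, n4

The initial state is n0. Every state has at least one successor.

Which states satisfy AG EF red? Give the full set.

{n0, n1, n2, n3, n4, n5, n6}

States satisfying EF red: {n0, n1, n2, n3, n4, n5, n6}.
States satisfying AG EF red: {n0, n1, n2, n3, n4, n5, n6}.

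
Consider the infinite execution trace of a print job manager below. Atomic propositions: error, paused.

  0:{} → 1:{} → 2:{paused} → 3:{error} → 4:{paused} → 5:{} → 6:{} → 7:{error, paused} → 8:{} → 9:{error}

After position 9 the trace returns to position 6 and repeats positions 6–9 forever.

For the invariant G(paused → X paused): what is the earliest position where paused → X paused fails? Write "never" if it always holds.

2

Check paused → X paused at each position in order: 0 ✓, 1 ✓.
At position 2 the labels are {paused} and the next position 3 has {error}, so paused → X paused is false there. This is the first violation.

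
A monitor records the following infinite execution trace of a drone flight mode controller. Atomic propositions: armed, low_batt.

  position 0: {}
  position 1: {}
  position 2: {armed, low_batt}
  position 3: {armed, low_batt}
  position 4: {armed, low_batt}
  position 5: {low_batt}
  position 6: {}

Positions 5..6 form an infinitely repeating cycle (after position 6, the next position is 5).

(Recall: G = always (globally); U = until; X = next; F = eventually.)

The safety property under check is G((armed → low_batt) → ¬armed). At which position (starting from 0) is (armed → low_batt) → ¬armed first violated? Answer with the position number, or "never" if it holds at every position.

2

Check (armed → low_batt) → ¬armed at each position in order: 0 ✓, 1 ✓.
At position 2 the labels are {armed, low_batt}, so (armed → low_batt) → ¬armed is false there. This is the first violation.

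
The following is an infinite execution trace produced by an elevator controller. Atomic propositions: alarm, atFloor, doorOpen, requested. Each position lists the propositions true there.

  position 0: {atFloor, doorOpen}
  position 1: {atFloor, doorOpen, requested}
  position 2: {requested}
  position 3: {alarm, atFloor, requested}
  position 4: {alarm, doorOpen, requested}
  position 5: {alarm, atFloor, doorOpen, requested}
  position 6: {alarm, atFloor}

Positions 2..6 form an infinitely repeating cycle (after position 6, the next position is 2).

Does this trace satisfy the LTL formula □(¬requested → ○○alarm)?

¬requested → ○○alarm must hold at every position from 0 onward. It fails at position 0, so □(¬requested → ○○alarm) is false.
Positions where ¬requested holds: 0, 6.
Check ○○alarm at each: 0→fails, 6→ok.

Does not hold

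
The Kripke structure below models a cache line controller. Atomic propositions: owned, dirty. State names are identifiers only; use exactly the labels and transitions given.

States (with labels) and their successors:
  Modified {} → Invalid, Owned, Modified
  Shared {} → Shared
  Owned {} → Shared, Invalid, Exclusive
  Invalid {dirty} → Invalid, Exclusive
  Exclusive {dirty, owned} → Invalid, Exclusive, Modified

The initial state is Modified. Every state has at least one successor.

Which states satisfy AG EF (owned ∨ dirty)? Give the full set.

none

States satisfying EF (owned ∨ dirty): {Modified, Owned, Invalid, Exclusive}.
States satisfying AG EF (owned ∨ dirty): ∅.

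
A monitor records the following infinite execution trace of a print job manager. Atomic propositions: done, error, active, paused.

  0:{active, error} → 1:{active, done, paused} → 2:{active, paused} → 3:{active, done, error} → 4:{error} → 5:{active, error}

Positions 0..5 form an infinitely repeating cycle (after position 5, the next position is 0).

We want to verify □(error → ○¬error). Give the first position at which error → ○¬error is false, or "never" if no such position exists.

3

Check error → ○¬error at each position in order: 0 ✓, 1 ✓, 2 ✓.
At position 3 the labels are {active, done, error} and the next position 4 has {error}, so error → ○¬error is false there. This is the first violation.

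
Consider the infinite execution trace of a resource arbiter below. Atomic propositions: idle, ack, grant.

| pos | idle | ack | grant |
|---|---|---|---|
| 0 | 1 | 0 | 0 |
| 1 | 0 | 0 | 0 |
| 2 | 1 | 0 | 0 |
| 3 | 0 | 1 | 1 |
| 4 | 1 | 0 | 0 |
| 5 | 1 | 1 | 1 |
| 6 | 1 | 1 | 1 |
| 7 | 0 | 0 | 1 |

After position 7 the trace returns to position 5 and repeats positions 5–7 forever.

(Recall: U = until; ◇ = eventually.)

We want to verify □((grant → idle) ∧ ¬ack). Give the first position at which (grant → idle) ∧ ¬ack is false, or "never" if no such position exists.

Check (grant → idle) ∧ ¬ack at each position in order: 0 ✓, 1 ✓, 2 ✓.
At position 3 the labels are {ack, grant}, so (grant → idle) ∧ ¬ack is false there. This is the first violation.

3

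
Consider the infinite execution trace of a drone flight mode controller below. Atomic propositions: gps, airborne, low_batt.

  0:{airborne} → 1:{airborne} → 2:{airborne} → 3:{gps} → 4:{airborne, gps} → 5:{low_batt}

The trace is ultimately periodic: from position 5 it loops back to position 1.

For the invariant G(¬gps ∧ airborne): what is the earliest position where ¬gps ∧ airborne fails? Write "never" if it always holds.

Check ¬gps ∧ airborne at each position in order: 0 ✓, 1 ✓, 2 ✓.
At position 3 the labels are {gps}, so ¬gps ∧ airborne is false there. This is the first violation.

3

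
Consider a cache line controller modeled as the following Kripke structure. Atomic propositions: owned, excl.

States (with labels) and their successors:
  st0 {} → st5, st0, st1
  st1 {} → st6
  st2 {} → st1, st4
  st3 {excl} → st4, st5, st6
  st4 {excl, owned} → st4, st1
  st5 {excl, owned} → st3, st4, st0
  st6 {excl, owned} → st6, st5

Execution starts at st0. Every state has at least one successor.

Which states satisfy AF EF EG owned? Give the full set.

States satisfying EF EG owned: {st0, st1, st2, st3, st4, st5, st6}.
States satisfying AF EF EG owned: {st0, st1, st2, st3, st4, st5, st6}.

{st0, st1, st2, st3, st4, st5, st6}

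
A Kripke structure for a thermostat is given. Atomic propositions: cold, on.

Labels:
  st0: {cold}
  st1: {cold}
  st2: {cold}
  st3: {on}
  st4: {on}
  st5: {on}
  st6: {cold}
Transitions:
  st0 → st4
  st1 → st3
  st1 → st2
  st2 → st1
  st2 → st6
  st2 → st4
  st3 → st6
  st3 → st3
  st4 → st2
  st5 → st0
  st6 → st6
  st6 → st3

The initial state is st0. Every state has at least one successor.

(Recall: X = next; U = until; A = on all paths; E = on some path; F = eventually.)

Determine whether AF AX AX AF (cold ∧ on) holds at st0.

Violated

States satisfying AX AX AF (cold ∧ on): ∅.
States satisfying AF AX AX AF (cold ∧ on): ∅.
There is a path from st0 along which AX AX AF (cold ∧ on) never holds.
st0 ∉ Sat(AF AX AX AF (cold ∧ on)).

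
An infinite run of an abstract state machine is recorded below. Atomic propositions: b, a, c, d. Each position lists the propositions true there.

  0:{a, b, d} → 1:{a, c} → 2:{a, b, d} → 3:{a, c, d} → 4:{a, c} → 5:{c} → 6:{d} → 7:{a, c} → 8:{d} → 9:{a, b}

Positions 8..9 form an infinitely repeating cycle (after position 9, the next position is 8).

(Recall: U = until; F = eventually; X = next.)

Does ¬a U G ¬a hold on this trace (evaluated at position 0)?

Walking from position 0: at position 0, G ¬a has not yet held and ¬a fails, so ¬a U G ¬a is false.

Does not hold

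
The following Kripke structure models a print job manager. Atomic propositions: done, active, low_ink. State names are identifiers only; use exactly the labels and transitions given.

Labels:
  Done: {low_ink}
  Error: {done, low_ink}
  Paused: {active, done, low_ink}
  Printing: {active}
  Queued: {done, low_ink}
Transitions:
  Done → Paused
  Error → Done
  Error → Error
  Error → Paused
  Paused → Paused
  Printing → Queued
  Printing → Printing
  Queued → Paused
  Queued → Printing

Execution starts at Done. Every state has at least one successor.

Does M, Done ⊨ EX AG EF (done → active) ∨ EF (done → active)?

States satisfying AG EF (done → active): {Done, Error, Paused, Printing, Queued}.
States satisfying EX AG EF (done → active): {Done, Error, Paused, Printing, Queued}.
States satisfying done → active: {Done, Paused, Printing}.
States satisfying EF (done → active): {Done, Error, Paused, Printing, Queued}.
States satisfying EX AG EF (done → active) ∨ EF (done → active): {Done, Error, Paused, Printing, Queued}.
Done ∈ Sat(EX AG EF (done → active) ∨ EF (done → active)).

Satisfied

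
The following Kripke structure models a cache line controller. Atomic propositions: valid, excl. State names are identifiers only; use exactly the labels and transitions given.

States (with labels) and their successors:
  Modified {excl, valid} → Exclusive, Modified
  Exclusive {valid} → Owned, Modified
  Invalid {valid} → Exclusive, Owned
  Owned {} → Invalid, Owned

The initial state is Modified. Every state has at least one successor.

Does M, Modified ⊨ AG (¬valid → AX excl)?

States satisfying ¬valid → AX excl: {Modified, Exclusive, Invalid}.
States satisfying AG (¬valid → AX excl): ∅.
Owned is reachable from Modified and violates ¬valid → AX excl, so AG fails at Modified.
Modified ∉ Sat(AG (¬valid → AX excl)).

Violated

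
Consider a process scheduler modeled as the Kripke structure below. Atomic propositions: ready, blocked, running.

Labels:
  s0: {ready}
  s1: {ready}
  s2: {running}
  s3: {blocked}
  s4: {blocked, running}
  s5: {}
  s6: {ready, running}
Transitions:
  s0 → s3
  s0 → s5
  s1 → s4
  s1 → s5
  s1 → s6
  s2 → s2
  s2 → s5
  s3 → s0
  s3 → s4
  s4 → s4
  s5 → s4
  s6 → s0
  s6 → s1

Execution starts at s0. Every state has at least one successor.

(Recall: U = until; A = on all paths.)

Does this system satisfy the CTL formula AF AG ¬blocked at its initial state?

No

States satisfying AG ¬blocked: ∅.
States satisfying AF AG ¬blocked: ∅.
There is a path from s0 along which AG ¬blocked never holds.
s0 ∉ Sat(AF AG ¬blocked).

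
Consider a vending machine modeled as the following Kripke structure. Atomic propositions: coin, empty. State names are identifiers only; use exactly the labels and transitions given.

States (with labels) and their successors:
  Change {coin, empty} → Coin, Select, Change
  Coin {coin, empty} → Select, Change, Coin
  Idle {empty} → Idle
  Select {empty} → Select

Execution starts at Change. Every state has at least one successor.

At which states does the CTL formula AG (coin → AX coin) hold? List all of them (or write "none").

States satisfying coin → AX coin: {Idle, Select}.
States satisfying AG (coin → AX coin): {Idle, Select}.

{Idle, Select}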